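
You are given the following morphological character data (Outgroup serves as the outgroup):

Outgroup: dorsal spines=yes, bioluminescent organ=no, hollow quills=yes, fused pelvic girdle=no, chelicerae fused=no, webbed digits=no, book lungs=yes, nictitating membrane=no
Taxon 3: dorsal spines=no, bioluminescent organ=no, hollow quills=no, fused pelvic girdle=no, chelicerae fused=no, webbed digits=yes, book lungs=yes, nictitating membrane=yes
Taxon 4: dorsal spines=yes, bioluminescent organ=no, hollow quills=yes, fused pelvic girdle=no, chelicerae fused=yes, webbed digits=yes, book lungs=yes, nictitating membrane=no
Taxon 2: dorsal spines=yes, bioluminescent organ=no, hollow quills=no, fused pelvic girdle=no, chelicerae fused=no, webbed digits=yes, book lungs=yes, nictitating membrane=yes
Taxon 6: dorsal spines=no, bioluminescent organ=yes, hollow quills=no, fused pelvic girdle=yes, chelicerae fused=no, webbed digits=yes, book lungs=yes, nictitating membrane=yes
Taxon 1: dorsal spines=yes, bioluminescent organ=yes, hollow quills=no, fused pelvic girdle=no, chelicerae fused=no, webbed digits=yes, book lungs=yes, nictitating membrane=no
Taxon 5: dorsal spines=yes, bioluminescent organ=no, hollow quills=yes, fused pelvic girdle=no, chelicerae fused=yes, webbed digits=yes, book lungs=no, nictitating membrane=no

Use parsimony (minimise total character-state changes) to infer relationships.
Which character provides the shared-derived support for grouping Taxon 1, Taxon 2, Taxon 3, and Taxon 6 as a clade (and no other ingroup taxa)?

hollow quills

Character polarity is set by the outgroup: the derived state is whichever differs from the outgroup's state, so for dorsal spines, hollow quills, book lungs the derived state is 'no', and for the remaining characters it is 'yes'.
Only Taxon 3 and Taxon 6 show the derived state 'no' for dorsal spines, supporting them as a clade.
bioluminescent organ groups Taxon 1 and Taxon 6, which is incompatible with the clades supported by the remaining characters; treating it as convergent (homoplasy) costs fewer steps than any alternative tree.
Only Taxon 1, Taxon 2, Taxon 3, and Taxon 6 show the derived state 'no' for hollow quills, supporting them as a clade.
fused pelvic girdle: derived state 'yes' in Taxon 6 only — an autapomorphy, so it tells us nothing about relationships among taxa.
chelicerae fused: derived state 'yes' in Taxon 4 and Taxon 5 only — synapomorphy for {Taxon 4, Taxon 5}.
All ingroup taxa share the derived state 'yes' for webbed digits; it defines the ingroup but does not resolve relationships within it.
book lungs: derived state 'no' in Taxon 5 only — an autapomorphy, so it tells us nothing about relationships among taxa.
nictitating membrane: derived state 'yes' in Taxon 2, Taxon 3, and Taxon 6 only — synapomorphy for {Taxon 2, Taxon 3, Taxon 6}.
Most parsimonious ingroup topology: ((((Taxon 3,Taxon 6),Taxon 2),Taxon 1),(Taxon 4,Taxon 5)).
The clade {Taxon 1, Taxon 2, Taxon 3, Taxon 6} is supported by hollow quills: its derived state 'no' occurs in exactly those taxa and in no other taxon (including the outgroup).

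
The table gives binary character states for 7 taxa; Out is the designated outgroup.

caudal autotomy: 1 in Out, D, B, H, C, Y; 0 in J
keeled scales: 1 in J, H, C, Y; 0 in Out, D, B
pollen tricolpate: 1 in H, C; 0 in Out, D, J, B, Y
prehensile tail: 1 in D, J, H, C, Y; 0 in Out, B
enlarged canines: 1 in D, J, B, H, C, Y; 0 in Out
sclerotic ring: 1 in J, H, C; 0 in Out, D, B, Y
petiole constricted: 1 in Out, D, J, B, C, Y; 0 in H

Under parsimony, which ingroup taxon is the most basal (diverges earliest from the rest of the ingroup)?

Character polarity is set by the outgroup: the derived state is whichever differs from the outgroup's state, so for caudal autotomy, petiole constricted the derived state is '0', and for the remaining characters it is '1'.
caudal autotomy (derived state '0') is unique to J (autapomorphy; uninformative for grouping).
Only C, H, J, and Y show the derived state '1' for keeled scales, supporting them as a clade.
pollen tricolpate: derived state '1' in C and H only — synapomorphy for {C, H}.
prehensile tail (derived state '1') is shared by C, D, H, J, and Y — a synapomorphy uniting that clade.
All ingroup taxa share the derived state '1' for enlarged canines; it defines the ingroup but does not resolve relationships within it.
sclerotic ring (derived state '1') is shared by C, H, and J — a synapomorphy uniting that clade.
petiole constricted: derived state '0' in H only — an autapomorphy, so it tells us nothing about relationships among taxa.
Most parsimonious ingroup topology: ((D,((J,(H,C)),Y)),B).
B is sister to the clade containing all other ingroup taxa, so it is the earliest-diverging (most basal) ingroup lineage.

B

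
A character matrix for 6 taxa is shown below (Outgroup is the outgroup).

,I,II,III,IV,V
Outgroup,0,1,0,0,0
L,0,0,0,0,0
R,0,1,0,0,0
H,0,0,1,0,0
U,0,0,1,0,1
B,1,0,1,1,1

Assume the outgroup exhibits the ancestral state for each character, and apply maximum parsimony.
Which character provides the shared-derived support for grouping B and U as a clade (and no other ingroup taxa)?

Character polarity is set by the outgroup: the derived state is whichever differs from the outgroup's state, so for II the derived state is '0', and for the remaining characters it is '1'.
I (derived state '1') is unique to B (autapomorphy; uninformative for grouping).
Only B, H, L, and U show the derived state '0' for II, supporting them as a clade.
Only B, H, and U show the derived state '1' for III, supporting them as a clade.
IV (derived state '1') is unique to B (autapomorphy; uninformative for grouping).
V: derived state '1' in B and U only — synapomorphy for {B, U}.
Most parsimonious ingroup topology: ((L,(H,(U,B))),R).
The clade {B, U} is supported by V: its derived state '1' occurs in exactly those taxa and in no other taxon (including the outgroup).

V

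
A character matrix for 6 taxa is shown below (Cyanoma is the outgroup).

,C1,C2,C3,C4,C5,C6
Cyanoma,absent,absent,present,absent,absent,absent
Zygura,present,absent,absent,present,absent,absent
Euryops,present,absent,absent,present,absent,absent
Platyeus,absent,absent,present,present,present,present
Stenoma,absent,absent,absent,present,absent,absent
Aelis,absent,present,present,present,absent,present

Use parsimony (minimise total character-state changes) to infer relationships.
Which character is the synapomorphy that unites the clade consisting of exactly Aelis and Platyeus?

C6

Character polarity is set by the outgroup: the derived state is whichever differs from the outgroup's state, so for C3 the derived state is 'absent', and for the remaining characters it is 'present'.
C1: derived state 'present' in Euryops and Zygura only — synapomorphy for {Euryops, Zygura}.
C2: derived state 'present' in Aelis only — an autapomorphy, so it tells us nothing about relationships among taxa.
C3: derived state 'absent' in Euryops, Stenoma, and Zygura only — synapomorphy for {Euryops, Stenoma, Zygura}.
C4 (derived state 'present') is shared by all ingroup taxa — unites the whole ingroup.
C5: derived state 'present' in Platyeus only — an autapomorphy, so it tells us nothing about relationships among taxa.
C6 (derived state 'present') is shared by Aelis and Platyeus — a synapomorphy uniting that clade.
Most parsimonious ingroup topology: (((Zygura,Euryops),Stenoma),(Platyeus,Aelis)).
The clade {Aelis, Platyeus} is supported by C6: its derived state 'present' occurs in exactly those taxa and in no other taxon (including the outgroup).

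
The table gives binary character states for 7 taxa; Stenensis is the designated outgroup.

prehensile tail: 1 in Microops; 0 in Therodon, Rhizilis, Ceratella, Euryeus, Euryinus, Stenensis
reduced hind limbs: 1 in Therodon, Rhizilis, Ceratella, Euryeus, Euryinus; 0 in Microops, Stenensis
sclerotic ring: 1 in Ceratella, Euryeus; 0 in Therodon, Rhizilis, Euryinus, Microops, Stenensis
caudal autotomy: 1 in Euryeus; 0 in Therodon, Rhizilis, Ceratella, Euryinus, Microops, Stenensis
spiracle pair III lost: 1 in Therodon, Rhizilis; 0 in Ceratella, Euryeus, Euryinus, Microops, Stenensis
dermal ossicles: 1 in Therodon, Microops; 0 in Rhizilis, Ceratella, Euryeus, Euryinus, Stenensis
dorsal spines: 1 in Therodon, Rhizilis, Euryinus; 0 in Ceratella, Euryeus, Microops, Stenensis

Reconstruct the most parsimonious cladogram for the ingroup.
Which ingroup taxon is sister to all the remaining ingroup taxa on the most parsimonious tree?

Microops

The outgroup has state '0' for every character, so '1' is the derived state throughout.
prehensile tail: derived state '1' in Microops only — an autapomorphy, so it tells us nothing about relationships among taxa.
reduced hind limbs: derived state '1' in Ceratella, Euryeus, Euryinus, Rhizilis, and Therodon only — synapomorphy for {Ceratella, Euryeus, Euryinus, Rhizilis, Therodon}.
sclerotic ring (derived state '1') is shared by Ceratella and Euryeus — a synapomorphy uniting that clade.
caudal autotomy (derived state '1') is unique to Euryeus (autapomorphy; uninformative for grouping).
spiracle pair III lost (derived state '1') is shared by Rhizilis and Therodon — a synapomorphy uniting that clade.
dermal ossicles groups Microops and Therodon, which is incompatible with the clades supported by the remaining characters; treating it as convergent (homoplasy) costs fewer steps than any alternative tree.
Only Euryinus, Rhizilis, and Therodon show the derived state '1' for dorsal spines, supporting them as a clade.
Most parsimonious ingroup topology: (((Euryinus,(Therodon,Rhizilis)),(Ceratella,Euryeus)),Microops).
Microops is sister to the clade containing all other ingroup taxa, so it is the earliest-diverging (most basal) ingroup lineage.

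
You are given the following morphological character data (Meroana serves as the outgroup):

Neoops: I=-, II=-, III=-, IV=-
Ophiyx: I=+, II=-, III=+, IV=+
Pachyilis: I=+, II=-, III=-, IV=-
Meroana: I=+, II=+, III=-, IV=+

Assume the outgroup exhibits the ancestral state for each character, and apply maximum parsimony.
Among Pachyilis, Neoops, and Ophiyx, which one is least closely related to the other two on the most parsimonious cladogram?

Character polarity is set by the outgroup: the derived state is whichever differs from the outgroup's state, so for I, II, IV the derived state is '-', and for the remaining characters it is '+'.
I: derived state '-' in Neoops only — an autapomorphy, so it tells us nothing about relationships among taxa.
II (derived state '-') is shared by all ingroup taxa — unites the whole ingroup.
III: derived state '+' in Ophiyx only — an autapomorphy, so it tells us nothing about relationships among taxa.
IV: derived state '-' in Neoops and Pachyilis only — synapomorphy for {Neoops, Pachyilis}.
Most parsimonious ingroup topology: ((Pachyilis,Neoops),Ophiyx).
Neoops and Pachyilis share a more recent common ancestor with each other than either does with Ophiyx, so Ophiyx is the least closely related of the three.

Ophiyx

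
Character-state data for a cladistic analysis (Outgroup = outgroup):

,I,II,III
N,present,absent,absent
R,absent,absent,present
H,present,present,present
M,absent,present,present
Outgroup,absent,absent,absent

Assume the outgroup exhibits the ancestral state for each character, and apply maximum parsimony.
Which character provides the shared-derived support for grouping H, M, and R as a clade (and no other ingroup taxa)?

III

The outgroup has state 'absent' for every character, so 'present' is the derived state throughout.
I (state 'present') occurs in H and N but conflicts with the nesting implied by the other characters — most parsimoniously interpreted as homoplasy.
II: derived state 'present' in H and M only — synapomorphy for {H, M}.
Only H, M, and R show the derived state 'present' for III, supporting them as a clade.
Most parsimonious ingroup topology: ((R,(H,M)),N).
The clade {H, M, R} is supported by III: its derived state 'present' occurs in exactly those taxa and in no other taxon (including the outgroup).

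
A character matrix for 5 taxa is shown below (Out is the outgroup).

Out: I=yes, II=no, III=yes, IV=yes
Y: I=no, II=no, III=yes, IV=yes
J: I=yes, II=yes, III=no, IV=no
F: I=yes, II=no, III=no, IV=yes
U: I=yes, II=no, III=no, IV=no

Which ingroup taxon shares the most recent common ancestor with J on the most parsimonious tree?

Character polarity is set by the outgroup: the derived state is whichever differs from the outgroup's state, so for I, III, IV the derived state is 'no', and for the remaining characters it is 'yes'.
I (derived state 'no') is unique to Y (autapomorphy; uninformative for grouping).
II: derived state 'yes' in J only — an autapomorphy, so it tells us nothing about relationships among taxa.
III (derived state 'no') is shared by F, J, and U — a synapomorphy uniting that clade.
Only J and U show the derived state 'no' for IV, supporting them as a clade.
Most parsimonious ingroup topology: (Y,((J,U),F)).
J and U form a cherry on this tree, so they are sister taxa.

U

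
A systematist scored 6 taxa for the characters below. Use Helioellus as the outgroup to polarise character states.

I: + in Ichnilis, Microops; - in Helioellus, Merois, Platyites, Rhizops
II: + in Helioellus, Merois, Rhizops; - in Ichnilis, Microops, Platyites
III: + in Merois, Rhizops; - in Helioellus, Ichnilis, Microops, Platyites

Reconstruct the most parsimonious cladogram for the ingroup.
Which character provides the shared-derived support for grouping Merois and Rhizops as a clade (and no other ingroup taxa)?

Character polarity is set by the outgroup: the derived state is whichever differs from the outgroup's state, so for II the derived state is '-', and for the remaining characters it is '+'.
Only Ichnilis and Microops show the derived state '+' for I, supporting them as a clade.
II: derived state '-' in Ichnilis, Microops, and Platyites only — synapomorphy for {Ichnilis, Microops, Platyites}.
Only Merois and Rhizops show the derived state '+' for III, supporting them as a clade.
Most parsimonious ingroup topology: (((Ichnilis,Microops),Platyites),(Merois,Rhizops)).
The clade {Merois, Rhizops} is supported by III: its derived state '+' occurs in exactly those taxa and in no other taxon (including the outgroup).

III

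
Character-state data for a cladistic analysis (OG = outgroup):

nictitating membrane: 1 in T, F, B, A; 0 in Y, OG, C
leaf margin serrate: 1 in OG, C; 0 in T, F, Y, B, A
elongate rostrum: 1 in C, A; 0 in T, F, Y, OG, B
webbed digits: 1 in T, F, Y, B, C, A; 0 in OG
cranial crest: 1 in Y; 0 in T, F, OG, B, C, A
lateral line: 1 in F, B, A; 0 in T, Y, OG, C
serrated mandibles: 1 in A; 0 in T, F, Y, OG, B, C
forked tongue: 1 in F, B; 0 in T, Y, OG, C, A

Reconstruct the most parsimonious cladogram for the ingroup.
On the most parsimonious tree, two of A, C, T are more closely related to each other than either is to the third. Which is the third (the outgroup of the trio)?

Character polarity is set by the outgroup: the derived state is whichever differs from the outgroup's state, so for leaf margin serrate the derived state is '0', and for the remaining characters it is '1'.
Only A, B, F, and T show the derived state '1' for nictitating membrane, supporting them as a clade.
Only A, B, F, T, and Y show the derived state '0' for leaf margin serrate, supporting them as a clade.
elongate rostrum (state '1') occurs in A and C but conflicts with the nesting implied by the other characters — most parsimoniously interpreted as homoplasy.
All ingroup taxa share the derived state '1' for webbed digits; it defines the ingroup but does not resolve relationships within it.
cranial crest (derived state '1') is unique to Y (autapomorphy; uninformative for grouping).
lateral line (derived state '1') is shared by A, B, and F — a synapomorphy uniting that clade.
serrated mandibles: derived state '1' in A only — an autapomorphy, so it tells us nothing about relationships among taxa.
forked tongue (derived state '1') is shared by B and F — a synapomorphy uniting that clade.
Most parsimonious ingroup topology: ((((A,(F,B)),T),Y),C).
T and A share a more recent common ancestor with each other than either does with C, so C is the least closely related of the three.

C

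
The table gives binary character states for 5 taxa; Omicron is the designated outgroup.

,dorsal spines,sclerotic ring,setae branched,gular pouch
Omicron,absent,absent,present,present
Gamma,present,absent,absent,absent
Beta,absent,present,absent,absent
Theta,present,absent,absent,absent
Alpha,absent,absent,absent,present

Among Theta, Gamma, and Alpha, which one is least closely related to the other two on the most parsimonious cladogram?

Character polarity is set by the outgroup: the derived state is whichever differs from the outgroup's state, so for setae branched, gular pouch the derived state is 'absent', and for the remaining characters it is 'present'.
Only Gamma and Theta show the derived state 'present' for dorsal spines, supporting them as a clade.
sclerotic ring (derived state 'present') is unique to Beta (autapomorphy; uninformative for grouping).
setae branched (derived state 'absent') is shared by all ingroup taxa — unites the whole ingroup.
gular pouch: derived state 'absent' in Beta, Gamma, and Theta only — synapomorphy for {Beta, Gamma, Theta}.
Most parsimonious ingroup topology: (((Gamma,Theta),Beta),Alpha).
Theta and Gamma share a more recent common ancestor with each other than either does with Alpha, so Alpha is the least closely related of the three.

Alpha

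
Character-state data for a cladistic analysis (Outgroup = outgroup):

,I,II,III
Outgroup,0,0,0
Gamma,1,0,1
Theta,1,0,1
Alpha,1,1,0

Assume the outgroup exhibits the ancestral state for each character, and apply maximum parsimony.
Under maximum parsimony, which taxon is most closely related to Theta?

The outgroup has state '0' for every character, so '1' is the derived state throughout.
I (derived state '1') is shared by all ingroup taxa — unites the whole ingroup.
II: derived state '1' in Alpha only — an autapomorphy, so it tells us nothing about relationships among taxa.
Only Gamma and Theta show the derived state '1' for III, supporting them as a clade.
Most parsimonious ingroup topology: ((Gamma,Theta),Alpha).
Theta and Gamma form a cherry on this tree, so they are sister taxa.

Gamma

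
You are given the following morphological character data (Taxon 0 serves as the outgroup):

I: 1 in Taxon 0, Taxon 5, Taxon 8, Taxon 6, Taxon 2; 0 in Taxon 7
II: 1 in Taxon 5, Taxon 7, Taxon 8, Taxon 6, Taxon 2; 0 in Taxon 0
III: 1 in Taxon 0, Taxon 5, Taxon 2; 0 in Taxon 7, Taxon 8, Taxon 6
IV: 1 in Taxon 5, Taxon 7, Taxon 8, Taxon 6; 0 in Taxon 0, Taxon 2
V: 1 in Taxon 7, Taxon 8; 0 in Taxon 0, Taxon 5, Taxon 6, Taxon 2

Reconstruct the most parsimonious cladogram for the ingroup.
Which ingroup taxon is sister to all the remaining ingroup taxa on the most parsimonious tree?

Character polarity is set by the outgroup: the derived state is whichever differs from the outgroup's state, so for I, III the derived state is '0', and for the remaining characters it is '1'.
I (derived state '0') is unique to Taxon 7 (autapomorphy; uninformative for grouping).
All ingroup taxa share the derived state '1' for II; it defines the ingroup but does not resolve relationships within it.
III: derived state '0' in Taxon 6, Taxon 7, and Taxon 8 only — synapomorphy for {Taxon 6, Taxon 7, Taxon 8}.
IV: derived state '1' in Taxon 5, Taxon 6, Taxon 7, and Taxon 8 only — synapomorphy for {Taxon 5, Taxon 6, Taxon 7, Taxon 8}.
Only Taxon 7 and Taxon 8 show the derived state '1' for V, supporting them as a clade.
Most parsimonious ingroup topology: ((Taxon 5,((Taxon 7,Taxon 8),Taxon 6)),Taxon 2).
Taxon 2 is sister to the clade containing all other ingroup taxa, so it is the earliest-diverging (most basal) ingroup lineage.

Taxon 2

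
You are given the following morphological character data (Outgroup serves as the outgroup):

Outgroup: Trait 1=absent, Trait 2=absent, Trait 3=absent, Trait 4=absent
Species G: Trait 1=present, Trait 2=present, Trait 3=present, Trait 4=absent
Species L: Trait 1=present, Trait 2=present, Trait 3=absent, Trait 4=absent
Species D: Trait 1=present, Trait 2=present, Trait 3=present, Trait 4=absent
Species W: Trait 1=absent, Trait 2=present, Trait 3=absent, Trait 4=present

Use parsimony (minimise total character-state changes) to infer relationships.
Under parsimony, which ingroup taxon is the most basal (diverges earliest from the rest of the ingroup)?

Species W

The outgroup has state 'absent' for every character, so 'present' is the derived state throughout.
Trait 1: derived state 'present' in Species D, Species G, and Species L only — synapomorphy for {Species D, Species G, Species L}.
All ingroup taxa share the derived state 'present' for Trait 2; it defines the ingroup but does not resolve relationships within it.
Trait 3 (derived state 'present') is shared by Species D and Species G — a synapomorphy uniting that clade.
Trait 4: derived state 'present' in Species W only — an autapomorphy, so it tells us nothing about relationships among taxa.
Most parsimonious ingroup topology: (((Species G,Species D),Species L),Species W).
Species W is sister to the clade containing all other ingroup taxa, so it is the earliest-diverging (most basal) ingroup lineage.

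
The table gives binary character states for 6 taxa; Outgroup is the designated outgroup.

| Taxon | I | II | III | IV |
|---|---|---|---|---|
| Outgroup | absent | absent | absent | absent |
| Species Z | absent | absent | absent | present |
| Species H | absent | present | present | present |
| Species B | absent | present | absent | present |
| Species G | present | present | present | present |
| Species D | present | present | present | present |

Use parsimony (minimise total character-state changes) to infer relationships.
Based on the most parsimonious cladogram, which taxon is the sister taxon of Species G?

Species D

The outgroup has state 'absent' for every character, so 'present' is the derived state throughout.
Only Species D and Species G show the derived state 'present' for I, supporting them as a clade.
Only Species B, Species D, Species G, and Species H show the derived state 'present' for II, supporting them as a clade.
Only Species D, Species G, and Species H show the derived state 'present' for III, supporting them as a clade.
All ingroup taxa share the derived state 'present' for IV; it defines the ingroup but does not resolve relationships within it.
Most parsimonious ingroup topology: (Species Z,((Species H,(Species G,Species D)),Species B)).
Species G and Species D form a cherry on this tree, so they are sister taxa.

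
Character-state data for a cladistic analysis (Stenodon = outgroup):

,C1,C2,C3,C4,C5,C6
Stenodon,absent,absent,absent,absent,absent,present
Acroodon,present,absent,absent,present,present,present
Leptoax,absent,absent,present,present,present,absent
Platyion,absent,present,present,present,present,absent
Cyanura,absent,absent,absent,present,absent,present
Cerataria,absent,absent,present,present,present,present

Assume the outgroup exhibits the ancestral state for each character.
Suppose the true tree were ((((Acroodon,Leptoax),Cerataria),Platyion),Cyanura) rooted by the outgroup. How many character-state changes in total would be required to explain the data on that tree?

8

Map each character onto ((((Acroodon,Leptoax),Cerataria),Platyion),Cyanura) (rooted by Stenodon) and count the minimum state changes it requires (Fitch parsimony):
C1: 1; C2: 1; C3: 2; C4: 1; C5: 1; C6: 2.
Total tree length = 8.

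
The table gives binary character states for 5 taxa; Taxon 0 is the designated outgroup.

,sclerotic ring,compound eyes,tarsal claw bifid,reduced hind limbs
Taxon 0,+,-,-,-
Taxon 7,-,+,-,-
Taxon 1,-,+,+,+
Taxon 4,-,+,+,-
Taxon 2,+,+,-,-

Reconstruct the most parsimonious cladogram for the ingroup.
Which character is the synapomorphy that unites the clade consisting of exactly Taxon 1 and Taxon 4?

tarsal claw bifid

Character polarity is set by the outgroup: the derived state is whichever differs from the outgroup's state, so for sclerotic ring the derived state is '-', and for the remaining characters it is '+'.
sclerotic ring (derived state '-') is shared by Taxon 1, Taxon 4, and Taxon 7 — a synapomorphy uniting that clade.
compound eyes (derived state '+') is shared by all ingroup taxa — unites the whole ingroup.
tarsal claw bifid (derived state '+') is shared by Taxon 1 and Taxon 4 — a synapomorphy uniting that clade.
reduced hind limbs: derived state '+' in Taxon 1 only — an autapomorphy, so it tells us nothing about relationships among taxa.
Most parsimonious ingroup topology: ((Taxon 7,(Taxon 1,Taxon 4)),Taxon 2).
The clade {Taxon 1, Taxon 4} is supported by tarsal claw bifid: its derived state '+' occurs in exactly those taxa and in no other taxon (including the outgroup).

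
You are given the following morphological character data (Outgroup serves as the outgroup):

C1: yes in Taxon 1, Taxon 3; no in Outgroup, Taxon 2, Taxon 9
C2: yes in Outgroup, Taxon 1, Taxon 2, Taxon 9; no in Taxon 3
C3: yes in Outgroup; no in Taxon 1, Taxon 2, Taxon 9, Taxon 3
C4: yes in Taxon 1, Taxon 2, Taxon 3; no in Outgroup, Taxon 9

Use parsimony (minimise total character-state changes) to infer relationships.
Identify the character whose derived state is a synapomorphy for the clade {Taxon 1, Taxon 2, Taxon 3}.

C4

Character polarity is set by the outgroup: the derived state is whichever differs from the outgroup's state, so for C2, C3 the derived state is 'no', and for the remaining characters it is 'yes'.
C1 (derived state 'yes') is shared by Taxon 1 and Taxon 3 — a synapomorphy uniting that clade.
C2 (derived state 'no') is unique to Taxon 3 (autapomorphy; uninformative for grouping).
C3 (derived state 'no') is shared by all ingroup taxa — unites the whole ingroup.
C4 (derived state 'yes') is shared by Taxon 1, Taxon 2, and Taxon 3 — a synapomorphy uniting that clade.
Most parsimonious ingroup topology: (((Taxon 1,Taxon 3),Taxon 2),Taxon 9).
The clade {Taxon 1, Taxon 2, Taxon 3} is supported by C4: its derived state 'yes' occurs in exactly those taxa and in no other taxon (including the outgroup).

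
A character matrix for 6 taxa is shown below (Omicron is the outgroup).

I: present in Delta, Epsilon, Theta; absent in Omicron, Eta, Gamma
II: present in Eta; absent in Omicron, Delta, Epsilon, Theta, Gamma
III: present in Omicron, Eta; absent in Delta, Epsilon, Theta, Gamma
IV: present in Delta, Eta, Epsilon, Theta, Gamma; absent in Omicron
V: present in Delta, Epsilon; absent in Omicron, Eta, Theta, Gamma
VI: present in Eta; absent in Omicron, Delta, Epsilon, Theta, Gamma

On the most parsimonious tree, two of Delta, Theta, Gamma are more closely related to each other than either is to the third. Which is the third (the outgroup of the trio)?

Gamma

Character polarity is set by the outgroup: the derived state is whichever differs from the outgroup's state, so for III the derived state is 'absent', and for the remaining characters it is 'present'.
I: derived state 'present' in Delta, Epsilon, and Theta only — synapomorphy for {Delta, Epsilon, Theta}.
II (derived state 'present') is unique to Eta (autapomorphy; uninformative for grouping).
Only Delta, Epsilon, Gamma, and Theta show the derived state 'absent' for III, supporting them as a clade.
All ingroup taxa share the derived state 'present' for IV; it defines the ingroup but does not resolve relationships within it.
Only Delta and Epsilon show the derived state 'present' for V, supporting them as a clade.
VI: derived state 'present' in Eta only — an autapomorphy, so it tells us nothing about relationships among taxa.
Most parsimonious ingroup topology: ((((Delta,Epsilon),Theta),Gamma),Eta).
Delta and Theta share a more recent common ancestor with each other than either does with Gamma, so Gamma is the least closely related of the three.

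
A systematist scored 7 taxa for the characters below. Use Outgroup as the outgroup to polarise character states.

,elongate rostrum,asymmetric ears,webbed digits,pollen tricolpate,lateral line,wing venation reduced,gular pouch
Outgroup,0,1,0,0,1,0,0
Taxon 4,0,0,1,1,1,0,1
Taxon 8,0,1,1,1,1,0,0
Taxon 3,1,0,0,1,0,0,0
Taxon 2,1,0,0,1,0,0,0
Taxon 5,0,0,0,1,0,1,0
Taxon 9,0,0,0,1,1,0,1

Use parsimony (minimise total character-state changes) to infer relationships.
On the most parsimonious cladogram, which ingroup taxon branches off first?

Taxon 8

Character polarity is set by the outgroup: the derived state is whichever differs from the outgroup's state, so for asymmetric ears, lateral line the derived state is '0', and for the remaining characters it is '1'.
Only Taxon 2 and Taxon 3 show the derived state '1' for elongate rostrum, supporting them as a clade.
Only Taxon 2, Taxon 3, Taxon 4, Taxon 5, and Taxon 9 show the derived state '0' for asymmetric ears, supporting them as a clade.
webbed digits groups Taxon 4 and Taxon 8, which is incompatible with the clades supported by the remaining characters; treating it as convergent (homoplasy) costs fewer steps than any alternative tree.
All ingroup taxa share the derived state '1' for pollen tricolpate; it defines the ingroup but does not resolve relationships within it.
lateral line: derived state '0' in Taxon 2, Taxon 3, and Taxon 5 only — synapomorphy for {Taxon 2, Taxon 3, Taxon 5}.
wing venation reduced: derived state '1' in Taxon 5 only — an autapomorphy, so it tells us nothing about relationships among taxa.
gular pouch (derived state '1') is shared by Taxon 4 and Taxon 9 — a synapomorphy uniting that clade.
Most parsimonious ingroup topology: (((Taxon 4,Taxon 9),((Taxon 3,Taxon 2),Taxon 5)),Taxon 8).
Taxon 8 is sister to the clade containing all other ingroup taxa, so it is the earliest-diverging (most basal) ingroup lineage.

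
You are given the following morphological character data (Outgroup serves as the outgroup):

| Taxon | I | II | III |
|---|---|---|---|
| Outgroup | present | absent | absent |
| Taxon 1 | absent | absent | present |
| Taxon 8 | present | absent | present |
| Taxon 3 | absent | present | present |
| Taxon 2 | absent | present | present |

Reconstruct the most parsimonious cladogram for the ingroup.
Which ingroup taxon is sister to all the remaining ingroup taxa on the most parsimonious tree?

Character polarity is set by the outgroup: the derived state is whichever differs from the outgroup's state, so for I the derived state is 'absent', and for the remaining characters it is 'present'.
Only Taxon 1, Taxon 2, and Taxon 3 show the derived state 'absent' for I, supporting them as a clade.
II (derived state 'present') is shared by Taxon 2 and Taxon 3 — a synapomorphy uniting that clade.
All ingroup taxa share the derived state 'present' for III; it defines the ingroup but does not resolve relationships within it.
Most parsimonious ingroup topology: ((Taxon 1,(Taxon 3,Taxon 2)),Taxon 8).
Taxon 8 is sister to the clade containing all other ingroup taxa, so it is the earliest-diverging (most basal) ingroup lineage.

Taxon 8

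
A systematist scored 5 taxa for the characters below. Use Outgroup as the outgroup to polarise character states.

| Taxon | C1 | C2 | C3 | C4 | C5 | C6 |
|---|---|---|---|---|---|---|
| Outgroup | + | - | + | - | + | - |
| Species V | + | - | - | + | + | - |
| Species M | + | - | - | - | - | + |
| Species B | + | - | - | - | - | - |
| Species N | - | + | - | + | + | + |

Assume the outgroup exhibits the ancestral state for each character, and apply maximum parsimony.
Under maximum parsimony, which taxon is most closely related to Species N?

Species V

Character polarity is set by the outgroup: the derived state is whichever differs from the outgroup's state, so for C1, C3, C5 the derived state is '-', and for the remaining characters it is '+'.
C1: derived state '-' in Species N only — an autapomorphy, so it tells us nothing about relationships among taxa.
C2: derived state '+' in Species N only — an autapomorphy, so it tells us nothing about relationships among taxa.
All ingroup taxa share the derived state '-' for C3; it defines the ingroup but does not resolve relationships within it.
C4 (derived state '+') is shared by Species N and Species V — a synapomorphy uniting that clade.
C5 (derived state '-') is shared by Species B and Species M — a synapomorphy uniting that clade.
C6 (state '+') occurs in Species M and Species N but conflicts with the nesting implied by the other characters — most parsimoniously interpreted as homoplasy.
Most parsimonious ingroup topology: ((Species V,Species N),(Species M,Species B)).
Species N and Species V form a cherry on this tree, so they are sister taxa.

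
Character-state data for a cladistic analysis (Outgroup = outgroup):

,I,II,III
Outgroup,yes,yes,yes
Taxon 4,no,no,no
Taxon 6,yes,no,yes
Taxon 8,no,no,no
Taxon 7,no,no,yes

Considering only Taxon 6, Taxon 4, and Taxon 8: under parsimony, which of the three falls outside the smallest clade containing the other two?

Taxon 6

The outgroup has state 'yes' for every character, so 'no' is the derived state throughout.
Only Taxon 4, Taxon 7, and Taxon 8 show the derived state 'no' for I, supporting them as a clade.
All ingroup taxa share the derived state 'no' for II; it defines the ingroup but does not resolve relationships within it.
III: derived state 'no' in Taxon 4 and Taxon 8 only — synapomorphy for {Taxon 4, Taxon 8}.
Most parsimonious ingroup topology: (((Taxon 4,Taxon 8),Taxon 7),Taxon 6).
Taxon 4 and Taxon 8 share a more recent common ancestor with each other than either does with Taxon 6, so Taxon 6 is the least closely related of the three.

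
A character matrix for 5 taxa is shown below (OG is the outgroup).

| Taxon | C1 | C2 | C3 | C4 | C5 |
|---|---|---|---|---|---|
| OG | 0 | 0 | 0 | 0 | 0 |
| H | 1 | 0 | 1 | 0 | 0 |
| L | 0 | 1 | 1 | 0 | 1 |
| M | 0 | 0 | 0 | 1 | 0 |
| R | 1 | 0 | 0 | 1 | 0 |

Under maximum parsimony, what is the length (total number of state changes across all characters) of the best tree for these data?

6

The outgroup has state '0' for every character, so '1' is the derived state throughout.
C1 groups H and R, which is incompatible with the clades supported by the remaining characters; treating it as convergent (homoplasy) costs fewer steps than any alternative tree.
C2: derived state '1' in L only — an autapomorphy, so it tells us nothing about relationships among taxa.
Only H and L show the derived state '1' for C3, supporting them as a clade.
C4 (derived state '1') is shared by M and R — a synapomorphy uniting that clade.
C5: derived state '1' in L only — an autapomorphy, so it tells us nothing about relationships among taxa.
Most parsimonious ingroup topology: ((H,L),(M,R)).
Changes per character on this tree: C1: 2; C2: 1; C3: 1; C4: 1; C5: 1.
Total = 6.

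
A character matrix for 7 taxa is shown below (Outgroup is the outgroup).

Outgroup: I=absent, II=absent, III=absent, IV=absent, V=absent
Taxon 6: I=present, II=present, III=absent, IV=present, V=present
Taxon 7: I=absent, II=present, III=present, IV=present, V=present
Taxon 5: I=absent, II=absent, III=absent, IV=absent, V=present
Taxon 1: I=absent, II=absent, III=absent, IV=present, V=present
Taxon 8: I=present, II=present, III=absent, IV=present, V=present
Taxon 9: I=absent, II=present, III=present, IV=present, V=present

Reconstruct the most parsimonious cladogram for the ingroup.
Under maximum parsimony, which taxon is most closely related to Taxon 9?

The outgroup has state 'absent' for every character, so 'present' is the derived state throughout.
I (derived state 'present') is shared by Taxon 6 and Taxon 8 — a synapomorphy uniting that clade.
Only Taxon 6, Taxon 7, Taxon 8, and Taxon 9 show the derived state 'present' for II, supporting them as a clade.
III: derived state 'present' in Taxon 7 and Taxon 9 only — synapomorphy for {Taxon 7, Taxon 9}.
IV: derived state 'present' in Taxon 1, Taxon 6, Taxon 7, Taxon 8, and Taxon 9 only — synapomorphy for {Taxon 1, Taxon 6, Taxon 7, Taxon 8, Taxon 9}.
All ingroup taxa share the derived state 'present' for V; it defines the ingroup but does not resolve relationships within it.
Most parsimonious ingroup topology: ((((Taxon 6,Taxon 8),(Taxon 7,Taxon 9)),Taxon 1),Taxon 5).
Taxon 9 and Taxon 7 form a cherry on this tree, so they are sister taxa.

Taxon 7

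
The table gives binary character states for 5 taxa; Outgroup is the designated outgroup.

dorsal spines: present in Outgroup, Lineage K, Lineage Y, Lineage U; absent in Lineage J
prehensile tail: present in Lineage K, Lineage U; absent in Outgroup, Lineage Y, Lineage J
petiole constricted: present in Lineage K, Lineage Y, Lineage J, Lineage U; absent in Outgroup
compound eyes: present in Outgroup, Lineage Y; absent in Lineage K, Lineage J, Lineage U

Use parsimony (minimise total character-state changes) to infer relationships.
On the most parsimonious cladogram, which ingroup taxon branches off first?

Character polarity is set by the outgroup: the derived state is whichever differs from the outgroup's state, so for dorsal spines, compound eyes the derived state is 'absent', and for the remaining characters it is 'present'.
dorsal spines (derived state 'absent') is unique to Lineage J (autapomorphy; uninformative for grouping).
Only Lineage K and Lineage U show the derived state 'present' for prehensile tail, supporting them as a clade.
petiole constricted (derived state 'present') is shared by all ingroup taxa — unites the whole ingroup.
compound eyes (derived state 'absent') is shared by Lineage J, Lineage K, and Lineage U — a synapomorphy uniting that clade.
Most parsimonious ingroup topology: (((Lineage K,Lineage U),Lineage J),Lineage Y).
Lineage Y is sister to the clade containing all other ingroup taxa, so it is the earliest-diverging (most basal) ingroup lineage.

Lineage Y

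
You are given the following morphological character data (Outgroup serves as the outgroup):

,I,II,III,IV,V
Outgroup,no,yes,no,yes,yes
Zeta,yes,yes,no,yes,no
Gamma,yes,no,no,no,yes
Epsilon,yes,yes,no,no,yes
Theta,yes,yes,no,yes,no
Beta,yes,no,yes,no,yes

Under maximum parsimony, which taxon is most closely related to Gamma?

Character polarity is set by the outgroup: the derived state is whichever differs from the outgroup's state, so for II, IV, V the derived state is 'no', and for the remaining characters it is 'yes'.
All ingroup taxa share the derived state 'yes' for I; it defines the ingroup but does not resolve relationships within it.
Only Beta and Gamma show the derived state 'no' for II, supporting them as a clade.
III: derived state 'yes' in Beta only — an autapomorphy, so it tells us nothing about relationships among taxa.
Only Beta, Epsilon, and Gamma show the derived state 'no' for IV, supporting them as a clade.
V (derived state 'no') is shared by Theta and Zeta — a synapomorphy uniting that clade.
Most parsimonious ingroup topology: ((Zeta,Theta),((Gamma,Beta),Epsilon)).
Gamma and Beta form a cherry on this tree, so they are sister taxa.

Beta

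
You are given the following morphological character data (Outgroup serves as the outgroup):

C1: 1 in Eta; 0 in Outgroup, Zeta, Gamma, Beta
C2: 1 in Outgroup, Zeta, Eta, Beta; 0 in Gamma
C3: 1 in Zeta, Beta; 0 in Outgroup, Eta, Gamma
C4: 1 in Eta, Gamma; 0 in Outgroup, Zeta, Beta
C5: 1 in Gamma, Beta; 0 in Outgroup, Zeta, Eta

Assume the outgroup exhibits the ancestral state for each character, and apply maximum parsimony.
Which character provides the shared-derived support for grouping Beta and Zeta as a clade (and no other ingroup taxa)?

Character polarity is set by the outgroup: the derived state is whichever differs from the outgroup's state, so for C2 the derived state is '0', and for the remaining characters it is '1'.
C1: derived state '1' in Eta only — an autapomorphy, so it tells us nothing about relationships among taxa.
C2 (derived state '0') is unique to Gamma (autapomorphy; uninformative for grouping).
Only Beta and Zeta show the derived state '1' for C3, supporting them as a clade.
Only Eta and Gamma show the derived state '1' for C4, supporting them as a clade.
C5 groups Beta and Gamma, which is incompatible with the clades supported by the remaining characters; treating it as convergent (homoplasy) costs fewer steps than any alternative tree.
Most parsimonious ingroup topology: ((Zeta,Beta),(Eta,Gamma)).
The clade {Beta, Zeta} is supported by C3: its derived state '1' occurs in exactly those taxa and in no other taxon (including the outgroup).

C3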